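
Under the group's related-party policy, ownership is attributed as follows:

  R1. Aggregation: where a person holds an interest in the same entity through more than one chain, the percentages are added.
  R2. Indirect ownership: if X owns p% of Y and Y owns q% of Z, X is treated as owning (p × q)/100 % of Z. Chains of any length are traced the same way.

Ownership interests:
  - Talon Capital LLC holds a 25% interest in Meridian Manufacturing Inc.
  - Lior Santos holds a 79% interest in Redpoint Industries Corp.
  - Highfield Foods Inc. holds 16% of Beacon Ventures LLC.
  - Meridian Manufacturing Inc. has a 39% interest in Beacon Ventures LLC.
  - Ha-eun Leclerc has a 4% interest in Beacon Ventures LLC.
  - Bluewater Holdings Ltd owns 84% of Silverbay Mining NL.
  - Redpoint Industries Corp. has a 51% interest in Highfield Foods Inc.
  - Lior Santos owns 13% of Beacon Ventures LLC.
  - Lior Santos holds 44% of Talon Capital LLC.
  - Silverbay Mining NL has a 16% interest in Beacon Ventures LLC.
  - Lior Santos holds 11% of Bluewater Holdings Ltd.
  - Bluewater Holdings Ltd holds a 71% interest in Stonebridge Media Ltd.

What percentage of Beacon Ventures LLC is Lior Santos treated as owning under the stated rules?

25.2148%

Chain via Talon Capital LLC → Meridian Manufacturing Inc. (R2): 44% × 25% × 39% = 4.29% of Beacon Ventures LLC.
Chain via Bluewater Holdings Ltd → Silverbay Mining NL (R2): 11% × 84% × 16% = 1.4784% of Beacon Ventures LLC.
Chain via Redpoint Industries Corp. → Highfield Foods Inc. (R2): 79% × 51% × 16% = 6.4464% of Beacon Ventures LLC.
Direct interest in Beacon Ventures LLC: 13%.
Aggregating (R1): 4.29% + 1.4784% + 6.4464% + 13% = 25.2148%.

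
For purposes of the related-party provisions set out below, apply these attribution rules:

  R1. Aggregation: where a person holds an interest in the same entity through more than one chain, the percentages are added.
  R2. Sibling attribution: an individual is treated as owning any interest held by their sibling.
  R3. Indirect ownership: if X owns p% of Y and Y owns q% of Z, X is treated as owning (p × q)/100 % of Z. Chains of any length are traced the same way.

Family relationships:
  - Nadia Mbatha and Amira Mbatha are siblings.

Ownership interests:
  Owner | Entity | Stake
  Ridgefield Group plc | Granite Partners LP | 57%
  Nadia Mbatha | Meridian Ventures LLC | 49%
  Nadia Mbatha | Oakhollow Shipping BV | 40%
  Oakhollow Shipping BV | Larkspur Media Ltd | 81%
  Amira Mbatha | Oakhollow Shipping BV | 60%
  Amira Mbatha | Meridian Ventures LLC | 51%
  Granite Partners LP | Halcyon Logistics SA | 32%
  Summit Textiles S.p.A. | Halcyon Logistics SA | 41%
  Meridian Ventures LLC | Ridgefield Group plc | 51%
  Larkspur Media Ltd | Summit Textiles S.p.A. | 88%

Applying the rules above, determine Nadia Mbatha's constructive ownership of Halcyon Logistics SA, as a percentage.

By sibling attribution (R2), Nadia Mbatha is treated as also owning Amira Mbatha's interest in Meridian Ventures LLC, giving 49% + 51% = 100%.
By sibling attribution (R2), Nadia Mbatha is treated as also owning Amira Mbatha's interest in Oakhollow Shipping BV, giving 40% + 60% = 100%.
Chain via Meridian Ventures LLC → Ridgefield Group plc → Granite Partners LP (R3): 100% × 51% × 57% × 32% = 9.3024% of Halcyon Logistics SA.
Chain via Oakhollow Shipping BV → Larkspur Media Ltd → Summit Textiles S.p.A. (R3): 100% × 81% × 88% × 41% = 29.2248% of Halcyon Logistics SA.
Aggregating (R1): 9.3024% + 29.2248% = 38.5272%.

38.5272%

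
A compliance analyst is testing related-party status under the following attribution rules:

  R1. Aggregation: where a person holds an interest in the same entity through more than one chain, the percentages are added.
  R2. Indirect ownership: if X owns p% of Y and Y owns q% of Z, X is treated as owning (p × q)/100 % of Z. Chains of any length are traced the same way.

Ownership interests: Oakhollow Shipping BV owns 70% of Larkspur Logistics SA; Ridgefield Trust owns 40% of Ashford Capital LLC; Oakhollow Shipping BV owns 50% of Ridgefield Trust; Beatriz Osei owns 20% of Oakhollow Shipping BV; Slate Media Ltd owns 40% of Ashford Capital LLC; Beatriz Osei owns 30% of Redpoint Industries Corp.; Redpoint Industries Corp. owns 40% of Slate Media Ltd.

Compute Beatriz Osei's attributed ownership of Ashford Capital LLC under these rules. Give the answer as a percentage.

8.8%

Chain via Oakhollow Shipping BV → Ridgefield Trust (R2): 20% × 50% × 40% = 4% of Ashford Capital LLC.
Chain via Redpoint Industries Corp. → Slate Media Ltd (R2): 30% × 40% × 40% = 4.8% of Ashford Capital LLC.
Aggregating (R1): 4% + 4.8% = 8.8%.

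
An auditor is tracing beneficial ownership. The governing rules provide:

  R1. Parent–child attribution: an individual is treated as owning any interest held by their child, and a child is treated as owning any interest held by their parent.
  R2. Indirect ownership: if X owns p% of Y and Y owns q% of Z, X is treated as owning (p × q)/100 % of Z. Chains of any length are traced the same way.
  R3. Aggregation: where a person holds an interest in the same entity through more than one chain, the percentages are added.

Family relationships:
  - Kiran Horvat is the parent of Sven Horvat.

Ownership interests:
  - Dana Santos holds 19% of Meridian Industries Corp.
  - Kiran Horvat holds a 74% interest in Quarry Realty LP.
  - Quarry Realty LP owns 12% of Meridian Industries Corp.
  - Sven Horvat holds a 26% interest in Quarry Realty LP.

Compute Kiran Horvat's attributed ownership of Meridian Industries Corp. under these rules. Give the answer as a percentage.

By parent–child attribution (R1), Kiran Horvat is treated as also owning Sven Horvat's interest in Quarry Realty LP, giving 74% + 26% = 100%.
Chain via Quarry Realty LP (R2): 100% × 12% = 12% of Meridian Industries Corp.

12%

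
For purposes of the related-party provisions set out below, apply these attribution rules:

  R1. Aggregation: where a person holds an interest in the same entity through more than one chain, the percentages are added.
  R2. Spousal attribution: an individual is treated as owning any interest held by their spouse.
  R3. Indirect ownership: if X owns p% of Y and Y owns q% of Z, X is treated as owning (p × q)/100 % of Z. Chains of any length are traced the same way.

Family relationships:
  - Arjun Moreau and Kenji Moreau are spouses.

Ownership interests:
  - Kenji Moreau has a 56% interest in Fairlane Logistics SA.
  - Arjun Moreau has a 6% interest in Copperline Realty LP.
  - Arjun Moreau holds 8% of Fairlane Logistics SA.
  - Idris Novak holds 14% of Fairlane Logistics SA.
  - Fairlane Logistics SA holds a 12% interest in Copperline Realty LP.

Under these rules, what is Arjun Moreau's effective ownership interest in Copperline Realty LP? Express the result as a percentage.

By spousal attribution (R2), Arjun Moreau is treated as also owning Kenji Moreau's interest in Fairlane Logistics SA, giving 8% + 56% = 64%.
Chain via Fairlane Logistics SA (R3): 64% × 12% = 7.68% of Copperline Realty LP.
Direct interest in Copperline Realty LP: 6%.
Aggregating (R1): 7.68% + 6% = 13.68%.

13.68%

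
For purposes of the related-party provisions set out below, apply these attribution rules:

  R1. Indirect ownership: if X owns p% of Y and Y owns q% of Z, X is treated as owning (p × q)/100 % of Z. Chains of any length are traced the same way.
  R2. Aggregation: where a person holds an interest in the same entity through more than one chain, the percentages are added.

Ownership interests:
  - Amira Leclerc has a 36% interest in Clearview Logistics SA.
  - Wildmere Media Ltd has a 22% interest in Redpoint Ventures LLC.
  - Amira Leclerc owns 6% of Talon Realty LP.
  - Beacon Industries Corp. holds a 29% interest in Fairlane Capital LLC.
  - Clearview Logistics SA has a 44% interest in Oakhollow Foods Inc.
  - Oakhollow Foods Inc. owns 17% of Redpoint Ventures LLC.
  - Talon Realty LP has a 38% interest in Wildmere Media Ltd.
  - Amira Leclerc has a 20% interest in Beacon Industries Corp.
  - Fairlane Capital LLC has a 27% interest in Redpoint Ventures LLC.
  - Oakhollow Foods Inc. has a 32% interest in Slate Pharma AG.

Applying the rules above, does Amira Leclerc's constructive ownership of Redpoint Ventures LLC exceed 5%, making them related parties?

Chain via Beacon Industries Corp. → Fairlane Capital LLC (R1): 20% × 29% × 27% = 1.566% of Redpoint Ventures LLC.
Chain via Talon Realty LP → Wildmere Media Ltd (R1): 6% × 38% × 22% = 0.5016% of Redpoint Ventures LLC.
Chain via Clearview Logistics SA → Oakhollow Foods Inc. (R1): 36% × 44% × 17% = 2.6928% of Redpoint Ventures LLC.
Aggregating (R2): 1.566% + 0.5016% + 2.6928% = 4.7604%.
4.7604% does not exceed the 5% threshold, so Amira is not a related party to Redpoint Ventures LLC.

No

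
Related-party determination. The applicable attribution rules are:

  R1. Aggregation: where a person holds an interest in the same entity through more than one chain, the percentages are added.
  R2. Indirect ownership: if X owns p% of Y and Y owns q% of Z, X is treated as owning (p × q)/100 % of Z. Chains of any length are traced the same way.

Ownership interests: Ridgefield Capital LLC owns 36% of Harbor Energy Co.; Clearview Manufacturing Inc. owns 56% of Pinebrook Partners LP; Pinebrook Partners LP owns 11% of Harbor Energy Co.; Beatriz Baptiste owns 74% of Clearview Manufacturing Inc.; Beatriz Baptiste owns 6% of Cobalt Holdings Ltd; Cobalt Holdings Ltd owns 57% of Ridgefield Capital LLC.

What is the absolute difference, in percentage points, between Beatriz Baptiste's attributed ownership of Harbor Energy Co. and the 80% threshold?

Chain via Clearview Manufacturing Inc. → Pinebrook Partners LP (R2): 74% × 56% × 11% = 4.5584% of Harbor Energy Co.
Chain via Cobalt Holdings Ltd → Ridgefield Capital LLC (R2): 6% × 57% × 36% = 1.2312% of Harbor Energy Co.
Aggregating (R1): 4.5584% + 1.2312% = 5.7896%.
5.7896% falls short of the 80% threshold by 74.2104 percentage points.

74.2104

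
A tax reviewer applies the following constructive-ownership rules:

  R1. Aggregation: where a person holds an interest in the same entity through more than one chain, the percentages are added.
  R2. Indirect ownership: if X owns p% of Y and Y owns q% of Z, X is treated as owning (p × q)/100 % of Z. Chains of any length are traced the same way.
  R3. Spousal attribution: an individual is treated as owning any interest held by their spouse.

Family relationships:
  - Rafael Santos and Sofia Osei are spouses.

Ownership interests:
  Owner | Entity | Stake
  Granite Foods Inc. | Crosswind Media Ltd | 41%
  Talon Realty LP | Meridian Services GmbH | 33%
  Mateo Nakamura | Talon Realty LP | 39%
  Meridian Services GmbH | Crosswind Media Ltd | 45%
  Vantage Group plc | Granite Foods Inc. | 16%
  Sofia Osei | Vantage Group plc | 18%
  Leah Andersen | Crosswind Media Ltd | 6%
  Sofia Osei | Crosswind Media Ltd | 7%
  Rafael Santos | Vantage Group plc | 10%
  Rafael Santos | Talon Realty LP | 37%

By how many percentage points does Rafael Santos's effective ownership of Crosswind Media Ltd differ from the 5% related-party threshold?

9.3313

By spousal attribution (R3), Rafael Santos is treated as also owning Sofia Osei's interest in Vantage Group plc, giving 10% + 18% = 28%.
By spousal attribution (R3), Rafael Santos is treated as owning Sofia Osei's 7% interest in Crosswind Media Ltd.
Chain via Vantage Group plc → Granite Foods Inc. (R2): 28% × 16% × 41% = 1.8368% of Crosswind Media Ltd.
Chain via Talon Realty LP → Meridian Services GmbH (R2): 37% × 33% × 45% = 5.4945% of Crosswind Media Ltd.
Direct interest in Crosswind Media Ltd: 7%.
Aggregating (R1): 1.8368% + 5.4945% + 7% = 14.3313%.
14.3313% exceeds the 5% threshold by 9.3313 percentage points.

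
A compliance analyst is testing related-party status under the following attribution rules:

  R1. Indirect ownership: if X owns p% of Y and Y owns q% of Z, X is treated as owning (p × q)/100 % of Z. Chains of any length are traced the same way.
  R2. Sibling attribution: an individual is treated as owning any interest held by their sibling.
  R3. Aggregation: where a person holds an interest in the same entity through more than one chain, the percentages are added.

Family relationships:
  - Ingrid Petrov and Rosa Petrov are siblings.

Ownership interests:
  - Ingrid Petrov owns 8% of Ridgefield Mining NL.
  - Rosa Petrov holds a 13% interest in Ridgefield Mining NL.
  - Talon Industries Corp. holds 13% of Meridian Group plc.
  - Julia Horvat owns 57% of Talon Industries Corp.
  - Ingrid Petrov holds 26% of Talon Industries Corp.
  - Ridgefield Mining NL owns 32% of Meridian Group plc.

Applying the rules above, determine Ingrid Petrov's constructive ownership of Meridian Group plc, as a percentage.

By sibling attribution (R2), Ingrid Petrov is treated as also owning Rosa Petrov's interest in Ridgefield Mining NL, giving 8% + 13% = 21%.
Chain via Ridgefield Mining NL (R1): 21% × 32% = 6.72% of Meridian Group plc.
Chain via Talon Industries Corp. (R1): 26% × 13% = 3.38% of Meridian Group plc.
Aggregating (R3): 6.72% + 3.38% = 10.1%.

10.1%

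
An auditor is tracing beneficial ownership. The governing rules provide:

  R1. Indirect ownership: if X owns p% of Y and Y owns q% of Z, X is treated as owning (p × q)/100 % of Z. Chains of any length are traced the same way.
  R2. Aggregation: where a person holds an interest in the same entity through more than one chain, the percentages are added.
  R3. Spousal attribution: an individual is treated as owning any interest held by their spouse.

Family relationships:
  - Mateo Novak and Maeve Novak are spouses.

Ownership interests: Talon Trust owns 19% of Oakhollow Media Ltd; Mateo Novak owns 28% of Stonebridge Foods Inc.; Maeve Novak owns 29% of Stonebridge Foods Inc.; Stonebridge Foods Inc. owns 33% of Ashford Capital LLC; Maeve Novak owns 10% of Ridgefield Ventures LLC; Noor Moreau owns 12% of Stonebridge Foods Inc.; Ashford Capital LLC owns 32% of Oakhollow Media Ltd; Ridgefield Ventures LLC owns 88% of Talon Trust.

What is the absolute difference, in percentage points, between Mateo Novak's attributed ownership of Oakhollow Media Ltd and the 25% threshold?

By spousal attribution (R3), Mateo Novak is treated as also owning Maeve Novak's interest in Stonebridge Foods Inc, giving 28% + 29% = 57%.
By spousal attribution (R3), Mateo Novak is treated as owning Maeve Novak's 10% interest in Ridgefield Ventures LLC.
Chain via Stonebridge Foods Inc. → Ashford Capital LLC (R1): 57% × 33% × 32% = 6.0192% of Oakhollow Media Ltd.
Chain via Ridgefield Ventures LLC → Talon Trust (R1): 10% × 88% × 19% = 1.672% of Oakhollow Media Ltd.
Aggregating (R2): 6.0192% + 1.672% = 7.6912%.
7.6912% falls short of the 25% threshold by 17.3088 percentage points.

17.3088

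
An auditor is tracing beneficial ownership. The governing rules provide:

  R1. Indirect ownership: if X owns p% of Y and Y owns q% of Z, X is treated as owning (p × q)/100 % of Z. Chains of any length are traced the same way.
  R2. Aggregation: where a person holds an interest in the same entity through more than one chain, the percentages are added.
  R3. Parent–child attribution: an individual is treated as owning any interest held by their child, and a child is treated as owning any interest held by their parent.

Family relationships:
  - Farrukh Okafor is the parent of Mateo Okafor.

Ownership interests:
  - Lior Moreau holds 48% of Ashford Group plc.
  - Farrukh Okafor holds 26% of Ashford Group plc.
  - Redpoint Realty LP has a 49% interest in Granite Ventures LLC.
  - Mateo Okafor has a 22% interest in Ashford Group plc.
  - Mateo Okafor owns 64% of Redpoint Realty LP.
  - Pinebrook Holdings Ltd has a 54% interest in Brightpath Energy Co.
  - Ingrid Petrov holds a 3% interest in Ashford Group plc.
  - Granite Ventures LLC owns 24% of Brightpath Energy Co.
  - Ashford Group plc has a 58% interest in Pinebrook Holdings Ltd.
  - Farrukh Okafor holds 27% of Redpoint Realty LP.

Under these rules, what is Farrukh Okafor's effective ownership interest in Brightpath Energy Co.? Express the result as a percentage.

25.7352%

By parent–child attribution (R3), Farrukh Okafor is treated as also owning Mateo Okafor's interest in Ashford Group plc, giving 26% + 22% = 48%.
By parent–child attribution (R3), Farrukh Okafor is treated as also owning Mateo Okafor's interest in Redpoint Realty LP, giving 27% + 64% = 91%.
Chain via Ashford Group plc → Pinebrook Holdings Ltd (R1): 48% × 58% × 54% = 15.0336% of Brightpath Energy Co.
Chain via Redpoint Realty LP → Granite Ventures LLC (R1): 91% × 49% × 24% = 10.7016% of Brightpath Energy Co.
Aggregating (R2): 15.0336% + 10.7016% = 25.7352%.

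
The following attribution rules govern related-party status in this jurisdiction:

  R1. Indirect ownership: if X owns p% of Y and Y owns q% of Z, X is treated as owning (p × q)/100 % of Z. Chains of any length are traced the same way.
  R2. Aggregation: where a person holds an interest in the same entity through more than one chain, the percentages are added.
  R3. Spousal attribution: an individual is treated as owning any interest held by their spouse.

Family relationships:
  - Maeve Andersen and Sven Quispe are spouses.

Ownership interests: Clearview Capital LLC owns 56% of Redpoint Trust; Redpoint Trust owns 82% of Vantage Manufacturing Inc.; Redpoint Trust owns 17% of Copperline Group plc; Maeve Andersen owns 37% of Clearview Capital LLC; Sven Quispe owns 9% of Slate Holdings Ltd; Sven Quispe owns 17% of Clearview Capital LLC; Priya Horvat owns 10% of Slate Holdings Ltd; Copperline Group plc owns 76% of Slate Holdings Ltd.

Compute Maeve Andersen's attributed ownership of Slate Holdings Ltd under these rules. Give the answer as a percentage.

By spousal attribution (R3), Maeve Andersen is treated as also owning Sven Quispe's interest in Clearview Capital LLC, giving 37% + 17% = 54%.
By spousal attribution (R3), Maeve Andersen is treated as owning Sven Quispe's 9% interest in Slate Holdings Ltd.
Chain via Clearview Capital LLC → Redpoint Trust → Copperline Group plc (R1): 54% × 56% × 17% × 76% = 3.907008% of Slate Holdings Ltd.
Direct interest in Slate Holdings Ltd: 9%.
Aggregating (R2): 3.907008% + 9% = 12.907008%.

12.907008%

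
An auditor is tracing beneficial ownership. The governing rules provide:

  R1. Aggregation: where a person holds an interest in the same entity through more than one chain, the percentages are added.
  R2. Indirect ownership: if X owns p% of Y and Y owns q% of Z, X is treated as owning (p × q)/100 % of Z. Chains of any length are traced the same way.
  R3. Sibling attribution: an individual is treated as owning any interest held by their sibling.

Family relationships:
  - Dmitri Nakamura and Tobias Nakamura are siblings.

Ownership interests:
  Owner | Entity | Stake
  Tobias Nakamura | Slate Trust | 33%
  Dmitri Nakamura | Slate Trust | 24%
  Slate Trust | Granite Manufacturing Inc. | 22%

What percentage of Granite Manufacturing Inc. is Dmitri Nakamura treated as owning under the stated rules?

By sibling attribution (R3), Dmitri Nakamura is treated as also owning Tobias Nakamura's interest in Slate Trust, giving 24% + 33% = 57%.
Chain via Slate Trust (R2): 57% × 22% = 12.54% of Granite Manufacturing Inc.

12.54%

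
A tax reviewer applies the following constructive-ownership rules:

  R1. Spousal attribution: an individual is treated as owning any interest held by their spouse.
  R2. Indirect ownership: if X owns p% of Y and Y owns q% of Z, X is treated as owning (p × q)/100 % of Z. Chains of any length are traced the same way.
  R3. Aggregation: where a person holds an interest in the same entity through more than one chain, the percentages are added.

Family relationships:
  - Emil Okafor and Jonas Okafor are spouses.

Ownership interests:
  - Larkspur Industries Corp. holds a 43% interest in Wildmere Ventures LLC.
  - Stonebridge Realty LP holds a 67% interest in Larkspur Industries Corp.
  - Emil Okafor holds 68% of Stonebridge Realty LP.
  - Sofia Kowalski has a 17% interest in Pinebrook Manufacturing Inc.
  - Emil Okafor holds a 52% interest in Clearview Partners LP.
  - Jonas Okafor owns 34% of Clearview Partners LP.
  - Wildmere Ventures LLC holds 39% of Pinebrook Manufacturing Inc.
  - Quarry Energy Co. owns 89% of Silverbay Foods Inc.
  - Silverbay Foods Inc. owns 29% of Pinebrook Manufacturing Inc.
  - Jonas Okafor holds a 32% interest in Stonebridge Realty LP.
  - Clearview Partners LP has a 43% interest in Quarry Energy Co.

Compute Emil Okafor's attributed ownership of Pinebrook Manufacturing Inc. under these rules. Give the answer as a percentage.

By spousal attribution (R1), Emil Okafor is treated as also owning Jonas Okafor's interest in Clearview Partners LP, giving 52% + 34% = 86%.
By spousal attribution (R1), Emil Okafor is treated as also owning Jonas Okafor's interest in Stonebridge Realty LP, giving 68% + 32% = 100%.
Chain via Clearview Partners LP → Quarry Energy Co. → Silverbay Foods Inc. (R2): 86% × 43% × 89% × 29% = 9.544538% of Pinebrook Manufacturing Inc.
Chain via Stonebridge Realty LP → Larkspur Industries Corp. → Wildmere Ventures LLC (R2): 100% × 67% × 43% × 39% = 11.2359% of Pinebrook Manufacturing Inc.
Aggregating (R3): 9.544538% + 11.2359% = 20.780438%.

20.780438%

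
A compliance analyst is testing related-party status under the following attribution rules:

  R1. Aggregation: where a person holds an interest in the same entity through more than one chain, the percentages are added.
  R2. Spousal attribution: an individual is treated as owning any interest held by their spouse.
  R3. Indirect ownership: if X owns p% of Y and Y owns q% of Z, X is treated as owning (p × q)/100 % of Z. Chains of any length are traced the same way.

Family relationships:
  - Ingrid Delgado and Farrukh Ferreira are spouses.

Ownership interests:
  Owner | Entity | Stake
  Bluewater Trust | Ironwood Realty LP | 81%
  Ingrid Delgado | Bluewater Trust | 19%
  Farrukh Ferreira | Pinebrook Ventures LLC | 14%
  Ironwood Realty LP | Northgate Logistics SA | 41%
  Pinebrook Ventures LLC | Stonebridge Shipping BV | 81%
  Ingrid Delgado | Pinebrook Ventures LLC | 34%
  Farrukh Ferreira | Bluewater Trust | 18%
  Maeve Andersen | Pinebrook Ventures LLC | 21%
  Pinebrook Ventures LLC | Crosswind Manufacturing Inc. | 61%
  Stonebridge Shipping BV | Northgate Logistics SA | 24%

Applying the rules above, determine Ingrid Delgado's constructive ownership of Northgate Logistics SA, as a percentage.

21.6189%

By spousal attribution (R2), Ingrid Delgado is treated as also owning Farrukh Ferreira's interest in Bluewater Trust, giving 19% + 18% = 37%.
By spousal attribution (R2), Ingrid Delgado is treated as also owning Farrukh Ferreira's interest in Pinebrook Ventures LLC, giving 34% + 14% = 48%.
Chain via Bluewater Trust → Ironwood Realty LP (R3): 37% × 81% × 41% = 12.2877% of Northgate Logistics SA.
Chain via Pinebrook Ventures LLC → Stonebridge Shipping BV (R3): 48% × 81% × 24% = 9.3312% of Northgate Logistics SA.
Aggregating (R1): 12.2877% + 9.3312% = 21.6189%.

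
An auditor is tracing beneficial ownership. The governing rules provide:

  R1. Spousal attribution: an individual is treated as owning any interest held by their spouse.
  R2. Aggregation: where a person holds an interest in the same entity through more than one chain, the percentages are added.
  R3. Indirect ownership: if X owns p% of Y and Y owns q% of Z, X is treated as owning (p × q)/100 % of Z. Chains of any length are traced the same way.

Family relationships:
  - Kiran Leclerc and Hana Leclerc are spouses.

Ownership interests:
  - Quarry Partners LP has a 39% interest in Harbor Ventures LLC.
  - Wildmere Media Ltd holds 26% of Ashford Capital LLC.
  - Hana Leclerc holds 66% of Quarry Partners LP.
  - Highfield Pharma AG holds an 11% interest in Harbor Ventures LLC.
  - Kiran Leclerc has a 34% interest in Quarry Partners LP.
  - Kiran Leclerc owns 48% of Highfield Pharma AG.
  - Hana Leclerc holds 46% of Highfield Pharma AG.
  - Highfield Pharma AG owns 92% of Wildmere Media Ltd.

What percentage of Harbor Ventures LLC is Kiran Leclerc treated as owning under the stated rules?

49.34%

By spousal attribution (R1), Kiran Leclerc is treated as also owning Hana Leclerc's interest in Quarry Partners LP, giving 34% + 66% = 100%.
By spousal attribution (R1), Kiran Leclerc is treated as also owning Hana Leclerc's interest in Highfield Pharma AG, giving 48% + 46% = 94%.
Chain via Quarry Partners LP (R3): 100% × 39% = 39% of Harbor Ventures LLC.
Chain via Highfield Pharma AG (R3): 94% × 11% = 10.34% of Harbor Ventures LLC.
Aggregating (R2): 39% + 10.34% = 49.34%.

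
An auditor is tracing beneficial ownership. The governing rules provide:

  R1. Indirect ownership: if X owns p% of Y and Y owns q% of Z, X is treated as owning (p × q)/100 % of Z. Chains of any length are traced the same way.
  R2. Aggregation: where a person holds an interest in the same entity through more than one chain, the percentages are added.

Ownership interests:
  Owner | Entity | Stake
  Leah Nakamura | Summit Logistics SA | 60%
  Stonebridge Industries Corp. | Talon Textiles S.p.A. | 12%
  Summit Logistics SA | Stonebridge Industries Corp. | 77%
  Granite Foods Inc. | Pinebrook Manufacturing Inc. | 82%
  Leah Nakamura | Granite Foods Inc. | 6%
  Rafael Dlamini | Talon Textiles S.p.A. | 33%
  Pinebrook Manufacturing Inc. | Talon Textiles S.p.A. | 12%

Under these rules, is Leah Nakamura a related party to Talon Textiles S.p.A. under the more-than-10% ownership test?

No

Chain via Summit Logistics SA → Stonebridge Industries Corp. (R1): 60% × 77% × 12% = 5.544% of Talon Textiles S.p.A.
Chain via Granite Foods Inc. → Pinebrook Manufacturing Inc. (R1): 6% × 82% × 12% = 0.5904% of Talon Textiles S.p.A.
Aggregating (R2): 5.544% + 0.5904% = 6.1344%.
6.1344% does not exceed the 10% threshold, so Leah is not a related party to Talon Textiles S.p.A.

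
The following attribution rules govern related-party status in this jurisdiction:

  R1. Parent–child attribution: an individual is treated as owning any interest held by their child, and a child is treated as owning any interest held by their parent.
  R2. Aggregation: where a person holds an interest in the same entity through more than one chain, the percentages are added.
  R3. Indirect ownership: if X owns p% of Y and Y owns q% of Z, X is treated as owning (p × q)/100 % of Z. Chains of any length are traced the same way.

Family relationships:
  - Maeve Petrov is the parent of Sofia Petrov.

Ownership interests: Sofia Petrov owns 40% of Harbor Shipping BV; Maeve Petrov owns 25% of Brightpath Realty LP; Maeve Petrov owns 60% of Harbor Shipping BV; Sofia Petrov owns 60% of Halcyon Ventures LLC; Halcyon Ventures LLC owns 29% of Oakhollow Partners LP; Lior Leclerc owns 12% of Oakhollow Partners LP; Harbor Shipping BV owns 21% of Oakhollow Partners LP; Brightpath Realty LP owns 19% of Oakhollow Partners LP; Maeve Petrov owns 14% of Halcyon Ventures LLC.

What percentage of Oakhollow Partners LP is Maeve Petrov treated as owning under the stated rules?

47.21%

By parent–child attribution (R1), Maeve Petrov is treated as also owning Sofia Petrov's interest in Harbor Shipping BV, giving 60% + 40% = 100%.
By parent–child attribution (R1), Maeve Petrov is treated as also owning Sofia Petrov's interest in Halcyon Ventures LLC, giving 14% + 60% = 74%.
Chain via Harbor Shipping BV (R3): 100% × 21% = 21% of Oakhollow Partners LP.
Chain via Brightpath Realty LP (R3): 25% × 19% = 4.75% of Oakhollow Partners LP.
Chain via Halcyon Ventures LLC (R3): 74% × 29% = 21.46% of Oakhollow Partners LP.
Aggregating (R2): 21% + 4.75% + 21.46% = 47.21%.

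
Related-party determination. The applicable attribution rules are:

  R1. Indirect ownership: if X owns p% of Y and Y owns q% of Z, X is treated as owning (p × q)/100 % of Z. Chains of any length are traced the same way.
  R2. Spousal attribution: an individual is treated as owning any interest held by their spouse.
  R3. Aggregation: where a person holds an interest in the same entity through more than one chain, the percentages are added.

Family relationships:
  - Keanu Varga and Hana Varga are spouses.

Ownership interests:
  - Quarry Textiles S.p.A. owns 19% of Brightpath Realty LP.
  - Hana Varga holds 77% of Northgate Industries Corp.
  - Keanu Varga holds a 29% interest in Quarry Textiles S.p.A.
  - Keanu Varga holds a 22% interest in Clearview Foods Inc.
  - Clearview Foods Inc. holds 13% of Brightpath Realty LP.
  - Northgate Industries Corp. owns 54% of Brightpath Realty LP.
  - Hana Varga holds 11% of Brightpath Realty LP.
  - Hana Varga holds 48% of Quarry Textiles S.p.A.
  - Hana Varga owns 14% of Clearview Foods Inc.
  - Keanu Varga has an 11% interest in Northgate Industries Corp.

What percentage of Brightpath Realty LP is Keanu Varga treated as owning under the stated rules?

77.83%

By spousal attribution (R2), Keanu Varga is treated as also owning Hana Varga's interest in Clearview Foods Inc, giving 22% + 14% = 36%.
By spousal attribution (R2), Keanu Varga is treated as also owning Hana Varga's interest in Quarry Textiles S.p.A, giving 29% + 48% = 77%.
By spousal attribution (R2), Keanu Varga is treated as also owning Hana Varga's interest in Northgate Industries Corp, giving 11% + 77% = 88%.
By spousal attribution (R2), Keanu Varga is treated as owning Hana Varga's 11% interest in Brightpath Realty LP.
Chain via Clearview Foods Inc. (R1): 36% × 13% = 4.68% of Brightpath Realty LP.
Chain via Quarry Textiles S.p.A. (R1): 77% × 19% = 14.63% of Brightpath Realty LP.
Chain via Northgate Industries Corp. (R1): 88% × 54% = 47.52% of Brightpath Realty LP.
Direct interest in Brightpath Realty LP: 11%.
Aggregating (R3): 4.68% + 14.63% + 47.52% + 11% = 77.83%.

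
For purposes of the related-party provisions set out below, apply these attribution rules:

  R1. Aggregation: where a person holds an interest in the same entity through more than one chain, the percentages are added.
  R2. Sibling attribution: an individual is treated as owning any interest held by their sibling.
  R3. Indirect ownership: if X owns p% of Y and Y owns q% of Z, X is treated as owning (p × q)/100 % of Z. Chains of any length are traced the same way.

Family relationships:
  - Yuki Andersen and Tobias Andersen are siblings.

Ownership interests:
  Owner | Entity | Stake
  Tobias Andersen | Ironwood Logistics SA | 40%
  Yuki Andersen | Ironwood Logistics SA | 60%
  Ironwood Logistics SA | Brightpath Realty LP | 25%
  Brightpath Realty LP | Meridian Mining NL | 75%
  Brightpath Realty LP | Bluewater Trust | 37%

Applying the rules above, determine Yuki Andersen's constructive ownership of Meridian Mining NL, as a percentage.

18.75%

By sibling attribution (R2), Yuki Andersen is treated as also owning Tobias Andersen's interest in Ironwood Logistics SA, giving 60% + 40% = 100%.
Chain via Ironwood Logistics SA → Brightpath Realty LP (R3): 100% × 25% × 75% = 18.75% of Meridian Mining NL.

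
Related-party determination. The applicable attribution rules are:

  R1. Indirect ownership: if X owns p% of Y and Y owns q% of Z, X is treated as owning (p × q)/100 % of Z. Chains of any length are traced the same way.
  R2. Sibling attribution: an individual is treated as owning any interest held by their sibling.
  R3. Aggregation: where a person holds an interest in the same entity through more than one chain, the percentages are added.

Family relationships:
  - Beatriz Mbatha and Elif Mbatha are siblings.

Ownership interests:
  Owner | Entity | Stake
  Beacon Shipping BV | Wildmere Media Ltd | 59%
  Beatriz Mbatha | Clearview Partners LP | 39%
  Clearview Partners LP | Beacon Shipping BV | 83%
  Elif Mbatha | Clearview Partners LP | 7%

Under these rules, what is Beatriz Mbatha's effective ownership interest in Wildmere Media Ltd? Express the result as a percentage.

By sibling attribution (R2), Beatriz Mbatha is treated as also owning Elif Mbatha's interest in Clearview Partners LP, giving 39% + 7% = 46%.
Chain via Clearview Partners LP → Beacon Shipping BV (R1): 46% × 83% × 59% = 22.5262% of Wildmere Media Ltd.

22.5262%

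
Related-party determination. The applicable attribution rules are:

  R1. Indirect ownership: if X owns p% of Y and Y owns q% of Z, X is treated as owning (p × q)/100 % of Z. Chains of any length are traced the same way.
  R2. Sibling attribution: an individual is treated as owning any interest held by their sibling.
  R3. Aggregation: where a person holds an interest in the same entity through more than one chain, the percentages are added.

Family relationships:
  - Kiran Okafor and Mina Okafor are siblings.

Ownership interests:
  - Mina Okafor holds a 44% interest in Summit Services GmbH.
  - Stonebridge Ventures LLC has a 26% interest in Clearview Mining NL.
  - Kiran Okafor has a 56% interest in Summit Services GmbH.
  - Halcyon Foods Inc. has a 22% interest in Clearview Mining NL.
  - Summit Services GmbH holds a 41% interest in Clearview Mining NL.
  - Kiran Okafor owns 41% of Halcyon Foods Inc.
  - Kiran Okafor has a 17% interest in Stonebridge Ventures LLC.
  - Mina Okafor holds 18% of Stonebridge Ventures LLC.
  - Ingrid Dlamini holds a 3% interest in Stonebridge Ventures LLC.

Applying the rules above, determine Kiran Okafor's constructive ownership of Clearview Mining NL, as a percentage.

By sibling attribution (R2), Kiran Okafor is treated as also owning Mina Okafor's interest in Stonebridge Ventures LLC, giving 17% + 18% = 35%.
By sibling attribution (R2), Kiran Okafor is treated as also owning Mina Okafor's interest in Summit Services GmbH, giving 56% + 44% = 100%.
Chain via Stonebridge Ventures LLC (R1): 35% × 26% = 9.1% of Clearview Mining NL.
Chain via Halcyon Foods Inc. (R1): 41% × 22% = 9.02% of Clearview Mining NL.
Chain via Summit Services GmbH (R1): 100% × 41% = 41% of Clearview Mining NL.
Aggregating (R3): 9.1% + 9.02% + 41% = 59.12%.

59.12%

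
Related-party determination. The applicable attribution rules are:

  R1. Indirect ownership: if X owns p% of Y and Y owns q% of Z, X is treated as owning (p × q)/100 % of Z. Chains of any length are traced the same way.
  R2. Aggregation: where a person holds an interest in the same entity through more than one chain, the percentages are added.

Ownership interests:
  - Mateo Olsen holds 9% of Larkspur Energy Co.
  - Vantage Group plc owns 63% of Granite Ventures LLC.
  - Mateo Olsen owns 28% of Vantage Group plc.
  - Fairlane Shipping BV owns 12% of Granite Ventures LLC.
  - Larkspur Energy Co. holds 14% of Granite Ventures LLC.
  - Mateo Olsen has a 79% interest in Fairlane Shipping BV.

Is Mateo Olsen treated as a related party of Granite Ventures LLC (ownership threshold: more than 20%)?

Chain via Fairlane Shipping BV (R1): 79% × 12% = 9.48% of Granite Ventures LLC.
Chain via Larkspur Energy Co. (R1): 9% × 14% = 1.26% of Granite Ventures LLC.
Chain via Vantage Group plc (R1): 28% × 63% = 17.64% of Granite Ventures LLC.
Aggregating (R2): 9.48% + 1.26% + 17.64% = 28.38%.
28.38% exceeds the 20% threshold, so Mateo is a related party to Granite Ventures LLC.

Yes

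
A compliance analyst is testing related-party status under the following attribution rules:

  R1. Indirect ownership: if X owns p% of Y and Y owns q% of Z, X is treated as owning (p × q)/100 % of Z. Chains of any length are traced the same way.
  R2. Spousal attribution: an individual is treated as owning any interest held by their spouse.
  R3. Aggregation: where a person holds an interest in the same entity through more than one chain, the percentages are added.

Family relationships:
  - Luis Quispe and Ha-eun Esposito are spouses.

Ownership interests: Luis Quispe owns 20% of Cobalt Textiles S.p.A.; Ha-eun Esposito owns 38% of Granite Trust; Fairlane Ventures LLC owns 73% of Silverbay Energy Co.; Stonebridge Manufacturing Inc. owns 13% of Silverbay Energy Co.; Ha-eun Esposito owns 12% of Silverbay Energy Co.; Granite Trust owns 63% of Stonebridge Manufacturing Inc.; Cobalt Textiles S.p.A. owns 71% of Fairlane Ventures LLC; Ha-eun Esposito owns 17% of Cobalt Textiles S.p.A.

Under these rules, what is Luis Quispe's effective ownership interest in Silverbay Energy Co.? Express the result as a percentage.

By spousal attribution (R2), Luis Quispe is treated as also owning Ha-eun Esposito's interest in Cobalt Textiles S.p.A, giving 20% + 17% = 37%.
By spousal attribution (R2), Luis Quispe is treated as owning Ha-eun Esposito's 38% interest in Granite Trust.
By spousal attribution (R2), Luis Quispe is treated as owning Ha-eun Esposito's 12% interest in Silverbay Energy Co.
Chain via Cobalt Textiles S.p.A. → Fairlane Ventures LLC (R1): 37% × 71% × 73% = 19.1771% of Silverbay Energy Co.
Chain via Granite Trust → Stonebridge Manufacturing Inc. (R1): 38% × 63% × 13% = 3.1122% of Silverbay Energy Co.
Direct interest in Silverbay Energy Co: 12%.
Aggregating (R3): 19.1771% + 3.1122% + 12% = 34.2893%.

34.2893%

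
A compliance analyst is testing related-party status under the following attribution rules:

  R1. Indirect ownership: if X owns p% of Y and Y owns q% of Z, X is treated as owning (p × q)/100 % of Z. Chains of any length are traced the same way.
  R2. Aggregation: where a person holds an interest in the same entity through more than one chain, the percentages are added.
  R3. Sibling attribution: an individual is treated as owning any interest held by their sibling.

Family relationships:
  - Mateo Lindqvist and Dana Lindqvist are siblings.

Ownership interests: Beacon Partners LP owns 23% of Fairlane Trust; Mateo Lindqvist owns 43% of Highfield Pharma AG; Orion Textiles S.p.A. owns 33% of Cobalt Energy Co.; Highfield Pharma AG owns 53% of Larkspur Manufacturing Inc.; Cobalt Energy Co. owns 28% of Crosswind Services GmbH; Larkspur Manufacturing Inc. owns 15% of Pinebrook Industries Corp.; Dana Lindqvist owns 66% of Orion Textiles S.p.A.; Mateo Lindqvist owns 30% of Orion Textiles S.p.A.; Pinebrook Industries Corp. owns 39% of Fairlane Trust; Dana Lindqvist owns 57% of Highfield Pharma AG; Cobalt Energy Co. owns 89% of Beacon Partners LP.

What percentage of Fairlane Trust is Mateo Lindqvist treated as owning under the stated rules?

By sibling attribution (R3), Mateo Lindqvist is treated as also owning Dana Lindqvist's interest in Highfield Pharma AG, giving 43% + 57% = 100%.
By sibling attribution (R3), Mateo Lindqvist is treated as also owning Dana Lindqvist's interest in Orion Textiles S.p.A, giving 30% + 66% = 96%.
Chain via Highfield Pharma AG → Larkspur Manufacturing Inc. → Pinebrook Industries Corp. (R1): 100% × 53% × 15% × 39% = 3.1005% of Fairlane Trust.
Chain via Orion Textiles S.p.A. → Cobalt Energy Co. → Beacon Partners LP (R1): 96% × 33% × 89% × 23% = 6.484896% of Fairlane Trust.
Aggregating (R2): 3.1005% + 6.484896% = 9.585396%.

9.585396%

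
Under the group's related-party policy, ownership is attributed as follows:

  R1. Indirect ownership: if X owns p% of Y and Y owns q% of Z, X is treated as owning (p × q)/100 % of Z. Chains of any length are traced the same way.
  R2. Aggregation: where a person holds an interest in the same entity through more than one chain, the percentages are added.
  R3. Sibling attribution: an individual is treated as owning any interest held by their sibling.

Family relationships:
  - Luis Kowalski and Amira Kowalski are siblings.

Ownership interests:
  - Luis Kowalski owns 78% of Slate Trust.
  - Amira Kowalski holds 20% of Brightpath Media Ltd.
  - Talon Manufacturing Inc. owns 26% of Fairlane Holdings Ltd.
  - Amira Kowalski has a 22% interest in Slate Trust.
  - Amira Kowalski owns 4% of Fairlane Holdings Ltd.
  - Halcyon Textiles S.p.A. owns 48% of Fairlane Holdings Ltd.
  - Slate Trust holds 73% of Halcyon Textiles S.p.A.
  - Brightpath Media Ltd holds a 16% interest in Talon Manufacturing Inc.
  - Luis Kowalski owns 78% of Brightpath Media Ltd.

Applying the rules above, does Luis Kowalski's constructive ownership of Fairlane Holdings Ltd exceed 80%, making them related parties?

By sibling attribution (R3), Luis Kowalski is treated as also owning Amira Kowalski's interest in Slate Trust, giving 78% + 22% = 100%.
By sibling attribution (R3), Luis Kowalski is treated as also owning Amira Kowalski's interest in Brightpath Media Ltd, giving 78% + 20% = 98%.
By sibling attribution (R3), Luis Kowalski is treated as owning Amira Kowalski's 4% interest in Fairlane Holdings Ltd.
Chain via Slate Trust → Halcyon Textiles S.p.A. (R1): 100% × 73% × 48% = 35.04% of Fairlane Holdings Ltd.
Chain via Brightpath Media Ltd → Talon Manufacturing Inc. (R1): 98% × 16% × 26% = 4.0768% of Fairlane Holdings Ltd.
Direct interest in Fairlane Holdings Ltd: 4%.
Aggregating (R2): 35.04% + 4.0768% + 4% = 43.1168%.
43.1168% does not exceed the 80% threshold, so Luis is not a related party to Fairlane Holdings Ltd.

No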